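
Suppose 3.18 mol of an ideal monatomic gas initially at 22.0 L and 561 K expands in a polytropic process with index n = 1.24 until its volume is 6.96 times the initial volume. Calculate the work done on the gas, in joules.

-23000 J

P₁ = nRT₁/V₁ = 3.18×8.314×561/22.0 = 674 kPa.
Polytropic n=1.24: T₂ = T₁(V₁/V₂)^(n−1) = 561×(0.144)^0.24 = 352 K; P₂ = P₁(V₁/V₂)^n = 60.8 kPa.
W = (P₁V₁−P₂V₂)/(n−1) = (674×22.0−60.8×153)/0.24 = 23000 J.
Work done on the gas = −W_by = -23000 J.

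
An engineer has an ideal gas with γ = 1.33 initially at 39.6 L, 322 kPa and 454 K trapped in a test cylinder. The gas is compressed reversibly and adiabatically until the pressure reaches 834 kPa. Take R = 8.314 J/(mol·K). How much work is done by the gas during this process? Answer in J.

-10300 J

n = P₁V₁/(RT₁) = 322×39.6/(8.314×454) = 3.38 mol.
Adiabatic: T₂/T₁ = (P₂/P₁)^((γ−1)/γ) ⇒ T₂ = 454×(2.59)^0.248 = 575 K; V₂ = 19.4 L.
ΔU = nCvΔT = 3.38×25.2×(575−454) = 10300 J.
Q = 0 for an adiabatic process, so W = −ΔU = -10300 J.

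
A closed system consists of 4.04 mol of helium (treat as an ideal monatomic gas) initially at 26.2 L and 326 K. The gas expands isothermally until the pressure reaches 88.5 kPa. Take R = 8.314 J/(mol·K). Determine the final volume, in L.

P₁ = nRT₁/V₁ = 4.04×8.314×326/26.2 = 418 kPa.
Isothermal: T stays 326 K; PV = const ⇒ V₂ = 124 L, P₂ = 88.5 kPa.

124 L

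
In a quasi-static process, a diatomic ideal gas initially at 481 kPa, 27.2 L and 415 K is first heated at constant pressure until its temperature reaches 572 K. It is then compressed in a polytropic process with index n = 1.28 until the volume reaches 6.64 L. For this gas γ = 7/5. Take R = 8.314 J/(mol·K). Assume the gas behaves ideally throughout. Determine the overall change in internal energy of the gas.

n = P₁V₁/(RT₁) = 481×27.2/(8.314×415) = 3.79 mol.
Step 1 — Isobaric: P stays 481 kPa; V/T = const ⇒ T₂ = 572 K, V₂ = 37.5 L.
W = PΔV = 481×(37.5−27.2) kPa·L = 4950 J.
ΔU = nCvΔT = 3.79×20.8×(572−415) = 12400 J.
Q = ΔU + W = nCpΔT = 17300 J.
State after step 1: P = 481 kPa, V = 37.5 L, T = 572 K.
Step 2 — Polytropic n=1.28: T₂ = T₁(V₁/V₂)^(n−1) = 572×(5.65)^0.28 = 929 K; P₂ = P₁(V₁/V₂)^n = 4410 kPa.
W = (P₁V₁−P₂V₂)/(n−1) = (481×37.5−4410×6.64)/0.28 = -40200 J.
ΔU = nCvΔT = 3.79×20.8×(929−572) = 28100 J.
Q = ΔU + W = -12000 J.
Net over both steps: W = -35200 J, Q = 5270 J, ΔU = 40500 J.

40500 J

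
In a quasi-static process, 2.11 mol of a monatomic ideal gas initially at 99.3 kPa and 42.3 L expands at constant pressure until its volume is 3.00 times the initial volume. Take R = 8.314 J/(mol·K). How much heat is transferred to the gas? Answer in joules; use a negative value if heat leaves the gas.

T₁ = P₁V₁/(nR) = 99.3×42.3/(2.11×8.314) = 239 K.
Isobaric: P stays 99.3 kPa; V/T = const ⇒ T₂ = 718 K, V₂ = 127 L.
W = PΔV = 99.3×(127−42.3) kPa·L = 8400 J.
ΔU = nCvΔT = 2.11×12.5×(718−239) = 12600 J.
Q = ΔU + W = nCpΔT = 21000 J.

21000 J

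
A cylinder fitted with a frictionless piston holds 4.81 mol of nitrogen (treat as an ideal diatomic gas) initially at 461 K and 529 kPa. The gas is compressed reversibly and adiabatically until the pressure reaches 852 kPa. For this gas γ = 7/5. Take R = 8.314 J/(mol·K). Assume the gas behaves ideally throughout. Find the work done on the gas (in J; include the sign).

V₁ = nRT₁/P₁ = 4.81×8.314×461/529 = 34.8 L.
Adiabatic: T₂/T₁ = (P₂/P₁)^((γ−1)/γ) ⇒ T₂ = 461×(1.61)^0.286 = 528 K; V₂ = 24.8 L.
ΔU = nCvΔT = 4.81×20.8×(528−461) = 6720 J.
Q = 0 for an adiabatic process, so W = −ΔU = -6720 J.
Work done on the gas = −W_by = 6720 J.

6720 J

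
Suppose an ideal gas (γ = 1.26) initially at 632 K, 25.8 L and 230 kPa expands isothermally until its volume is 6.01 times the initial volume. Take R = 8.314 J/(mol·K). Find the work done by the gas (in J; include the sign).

n = P₁V₁/(RT₁) = 230×25.8/(8.314×632) = 1.13 mol.
Isothermal: T stays 632 K; PV = const ⇒ V₂ = 155 L, P₂ = 38.3 kPa.
W = nRT ln(V₂/V₁) = 1.13×8.314×632×ln(6.01) = 10600 J.

10600 J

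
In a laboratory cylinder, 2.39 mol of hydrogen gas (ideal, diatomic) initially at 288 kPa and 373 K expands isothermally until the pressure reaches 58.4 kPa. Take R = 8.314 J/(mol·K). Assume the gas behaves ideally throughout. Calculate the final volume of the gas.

V₁ = nRT₁/P₁ = 2.39×8.314×373/288 = 25.7 L.
Isothermal: T stays 373 K; PV = const ⇒ V₂ = 127 L, P₂ = 58.4 kPa.

127 L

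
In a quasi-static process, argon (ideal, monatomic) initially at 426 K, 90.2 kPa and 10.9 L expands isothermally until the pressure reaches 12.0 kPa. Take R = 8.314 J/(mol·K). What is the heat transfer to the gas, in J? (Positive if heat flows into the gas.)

n = P₁V₁/(RT₁) = 90.2×10.9/(8.314×426) = 0.278 mol.
Isothermal: T stays 426 K; PV = const ⇒ V₂ = 81.9 L, P₂ = 12.0 kPa.
ΔU = 0 (ideal gas, T constant).
W = nRT ln(V₂/V₁) = 0.278×8.314×426×ln(7.52) = 1980 J.
Q = ΔU + W = 1980 J.

1980 J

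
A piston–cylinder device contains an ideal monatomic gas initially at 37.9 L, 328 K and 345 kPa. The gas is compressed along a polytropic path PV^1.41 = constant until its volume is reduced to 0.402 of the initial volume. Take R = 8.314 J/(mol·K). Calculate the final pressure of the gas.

1250 kPa

Polytropic n=1.41: T₂ = T₁(V₁/V₂)^(n−1) = 328×(2.49)^0.41 = 477 K; P₂ = P₁(V₁/V₂)^n = 1250 kPa.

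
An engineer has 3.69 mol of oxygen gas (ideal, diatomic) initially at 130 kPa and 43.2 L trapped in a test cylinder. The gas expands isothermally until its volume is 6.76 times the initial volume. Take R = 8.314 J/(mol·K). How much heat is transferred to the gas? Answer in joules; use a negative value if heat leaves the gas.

T₁ = P₁V₁/(nR) = 130×43.2/(3.69×8.314) = 183 K.
Isothermal: T stays 183 K; PV = const ⇒ V₂ = 292 L, P₂ = 19.2 kPa.
ΔU = 0 (ideal gas, T constant).
W = nRT ln(V₂/V₁) = 3.69×8.314×183×ln(6.76) = 10700 J.
Q = ΔU + W = 10700 J.

10700 J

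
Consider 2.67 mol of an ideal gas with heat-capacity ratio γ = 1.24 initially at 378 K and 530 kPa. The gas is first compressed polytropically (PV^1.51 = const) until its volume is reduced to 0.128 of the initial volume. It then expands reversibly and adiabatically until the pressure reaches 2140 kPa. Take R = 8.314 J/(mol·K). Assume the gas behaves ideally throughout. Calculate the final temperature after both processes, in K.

775 K

V₁ = nRT₁/P₁ = 2.67×8.314×378/530 = 15.8 L.
Step 1 — Polytropic n=1.51: T₂ = T₁(V₁/V₂)^(n−1) = 378×(7.81)^0.51 = 1080 K; P₂ = P₁(V₁/V₂)^n = 11800 kPa.
W = (P₁V₁−P₂V₂)/(n−1) = (530×15.8−11800×2.03)/0.51 = -30500 J.
ΔU = nCvΔT = 2.67×34.6×(1080−378) = 64800 J.
Q = ΔU + W = 34300 J.
State after step 1: P = 11800 kPa, V = 2.03 L, T = 1080 K.
Step 2 — Adiabatic: T₂/T₁ = (P₂/P₁)^((γ−1)/γ) ⇒ T₂ = 1080×(0.181)^0.194 = 775 K; V₂ = 8.04 L.
ΔU = nCvΔT = 2.67×34.6×(775−1080) = -28100 J.
Q = 0 for an adiabatic process, so W = −ΔU = 28100 J.
Net over both steps: W = -2400 J, Q = 34300 J, ΔU = 36700 J.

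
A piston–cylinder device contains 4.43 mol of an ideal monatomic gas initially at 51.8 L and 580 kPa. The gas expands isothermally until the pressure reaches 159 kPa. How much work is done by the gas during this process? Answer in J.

T₁ = P₁V₁/(nR) = 580×51.8/(4.43×8.314) = 816 K.
Isothermal: T stays 816 K; PV = const ⇒ V₂ = 189 L, P₂ = 159 kPa.
W = nRT ln(V₂/V₁) = 4.43×8.314×816×ln(3.65) = 38900 J.

38900 J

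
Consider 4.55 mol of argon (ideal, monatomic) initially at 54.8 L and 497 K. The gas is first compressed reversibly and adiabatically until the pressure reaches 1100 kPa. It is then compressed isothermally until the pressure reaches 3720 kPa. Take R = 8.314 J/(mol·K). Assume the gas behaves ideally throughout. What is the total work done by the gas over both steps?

-53200 J

P₁ = nRT₁/V₁ = 4.55×8.314×497/54.8 = 343 kPa.
Step 1 — Adiabatic: T₂/T₁ = (P₂/P₁)^((γ−1)/γ) ⇒ T₂ = 497×(3.21)^0.400 = 792 K; V₂ = 27.2 L.
ΔU = nCvΔT = 4.55×12.5×(792−497) = 16700 J.
Q = 0 for an adiabatic process, so W = −ΔU = -16700 J.
State after step 1: P = 1100 kPa, V = 27.2 L, T = 792 K.
Step 2 — Isothermal: T stays 792 K; PV = const ⇒ V₂ = 8.05 L, P₂ = 3720 kPa.
ΔU = 0 (ideal gas, T constant).
W = nRT ln(V₂/V₁) = 4.55×8.314×792×ln(0.296) = -36500 J.
Q = ΔU + W = -36500 J.
Net over both steps: W = -53200 J, Q = -36500 J, ΔU = 16700 J.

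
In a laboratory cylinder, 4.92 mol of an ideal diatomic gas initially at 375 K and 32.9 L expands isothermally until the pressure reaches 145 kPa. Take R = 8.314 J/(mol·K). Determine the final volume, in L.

106 L

P₁ = nRT₁/V₁ = 4.92×8.314×375/32.9 = 466 kPa.
Isothermal: T stays 375 K; PV = const ⇒ V₂ = 106 L, P₂ = 145 kPa.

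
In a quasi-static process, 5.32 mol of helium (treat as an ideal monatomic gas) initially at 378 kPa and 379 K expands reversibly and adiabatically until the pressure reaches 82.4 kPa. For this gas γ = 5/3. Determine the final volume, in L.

111 L

V₁ = nRT₁/P₁ = 5.32×8.314×379/378 = 44.3 L.
Adiabatic: T₂/T₁ = (P₂/P₁)^((γ−1)/γ) ⇒ T₂ = 379×(0.218)^0.400 = 206 K; V₂ = 111 L.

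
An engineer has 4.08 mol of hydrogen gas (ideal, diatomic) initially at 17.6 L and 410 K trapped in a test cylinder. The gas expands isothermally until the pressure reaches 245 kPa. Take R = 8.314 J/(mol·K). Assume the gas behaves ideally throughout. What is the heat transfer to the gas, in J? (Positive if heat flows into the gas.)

P₁ = nRT₁/V₁ = 4.08×8.314×410/17.6 = 790 kPa.
Isothermal: T stays 410 K; PV = const ⇒ V₂ = 56.8 L, P₂ = 245 kPa.
ΔU = 0 (ideal gas, T constant).
W = nRT ln(V₂/V₁) = 4.08×8.314×410×ln(3.23) = 16300 J.
Q = ΔU + W = 16300 J.

16300 J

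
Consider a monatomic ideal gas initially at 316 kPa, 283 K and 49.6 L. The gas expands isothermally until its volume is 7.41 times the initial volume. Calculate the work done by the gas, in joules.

n = P₁V₁/(RT₁) = 316×49.6/(8.314×283) = 6.66 mol.
Isothermal: T stays 283 K; PV = const ⇒ V₂ = 368 L, P₂ = 42.6 kPa.
W = nRT ln(V₂/V₁) = 6.66×8.314×283×ln(7.41) = 31400 J.

31400 J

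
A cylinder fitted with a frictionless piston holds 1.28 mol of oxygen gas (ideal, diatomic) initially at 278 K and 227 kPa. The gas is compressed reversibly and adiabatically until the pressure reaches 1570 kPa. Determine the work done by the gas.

-5460 J

V₁ = nRT₁/P₁ = 1.28×8.314×278/227 = 13.0 L.
Adiabatic: T₂/T₁ = (P₂/P₁)^((γ−1)/γ) ⇒ T₂ = 278×(6.92)^0.286 = 483 K; V₂ = 3.27 L.
ΔU = nCvΔT = 1.28×20.8×(483−278) = 5460 J.
Q = 0 for an adiabatic process, so W = −ΔU = -5460 J.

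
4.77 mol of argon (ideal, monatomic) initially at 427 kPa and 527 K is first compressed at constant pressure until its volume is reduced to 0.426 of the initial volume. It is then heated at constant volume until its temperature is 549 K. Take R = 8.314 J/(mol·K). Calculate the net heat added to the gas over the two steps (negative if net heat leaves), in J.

V₁ = nRT₁/P₁ = 4.77×8.314×527/427 = 48.9 L.
Step 1 — Isobaric: P stays 427 kPa; V/T = const ⇒ T₂ = 225 K, V₂ = 20.9 L.
W = PΔV = 427×(20.9−48.9) kPa·L = -12000 J.
ΔU = nCvΔT = 4.77×12.5×(225−527) = -18000 J.
Q = ΔU + W = nCpΔT = -30000 J.
State after step 1: P = 427 kPa, V = 20.9 L, T = 225 K.
Step 2 — Isochoric: V stays 20.9 L; P/T = const ⇒ T₂ = 549 K, P₂ = 1040 kPa.
W = 0 (no volume change).
ΔU = nCvΔT = 4.77×12.5×(549−225) = 19300 J.
Q = ΔU = 19300 J.
Net over both steps: W = -12000 J, Q = -10700 J, ΔU = 1310 J.

-10700 J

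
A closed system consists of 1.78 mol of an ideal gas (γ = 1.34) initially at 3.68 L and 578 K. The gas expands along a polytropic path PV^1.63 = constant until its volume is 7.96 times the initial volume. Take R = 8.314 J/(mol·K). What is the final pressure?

79.0 kPa

P₁ = nRT₁/V₁ = 1.78×8.314×578/3.68 = 2320 kPa.
Polytropic n=1.63: T₂ = T₁(V₁/V₂)^(n−1) = 578×(0.126)^0.63 = 156 K; P₂ = P₁(V₁/V₂)^n = 79.0 kPa.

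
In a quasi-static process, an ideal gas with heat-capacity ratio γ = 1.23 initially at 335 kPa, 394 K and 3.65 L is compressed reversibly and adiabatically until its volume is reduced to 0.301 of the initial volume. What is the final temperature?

Adiabatic: TV^(γ−1) = const ⇒ T₂ = 394×(3.32)^0.230 = 519 K; PV^γ = const ⇒ P₂ = 1470 kPa.

519 K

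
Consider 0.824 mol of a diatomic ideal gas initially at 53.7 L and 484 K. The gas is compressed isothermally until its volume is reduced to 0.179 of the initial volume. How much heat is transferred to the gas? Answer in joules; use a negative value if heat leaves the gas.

P₁ = nRT₁/V₁ = 0.824×8.314×484/53.7 = 61.7 kPa.
Isothermal: T stays 484 K; PV = const ⇒ V₂ = 9.61 L, P₂ = 345 kPa.
ΔU = 0 (ideal gas, T constant).
W = nRT ln(V₂/V₁) = 0.824×8.314×484×ln(0.179) = -5700 J.
Q = ΔU + W = -5700 J.

-5700 J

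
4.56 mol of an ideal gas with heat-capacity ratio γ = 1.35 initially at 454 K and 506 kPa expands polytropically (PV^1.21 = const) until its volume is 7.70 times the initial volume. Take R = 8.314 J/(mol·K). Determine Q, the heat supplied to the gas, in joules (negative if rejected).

11400 J

V₁ = nRT₁/P₁ = 4.56×8.314×454/506 = 34.0 L.
Polytropic n=1.21: T₂ = T₁(V₁/V₂)^(n−1) = 454×(0.130)^0.21 = 296 K; P₂ = P₁(V₁/V₂)^n = 42.8 kPa.
W = (P₁V₁−P₂V₂)/(n−1) = (506×34.0−42.8×262)/0.21 = 28600 J.
ΔU = nCvΔT = 4.56×23.8×(296−454) = -17100 J.
Q = ΔU + W = 11400 J.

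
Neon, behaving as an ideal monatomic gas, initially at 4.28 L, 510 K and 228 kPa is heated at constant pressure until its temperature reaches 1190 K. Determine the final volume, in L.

9.99 L

Isobaric: P stays 228 kPa; V/T = const ⇒ T₂ = 1190 K, V₂ = 9.99 L.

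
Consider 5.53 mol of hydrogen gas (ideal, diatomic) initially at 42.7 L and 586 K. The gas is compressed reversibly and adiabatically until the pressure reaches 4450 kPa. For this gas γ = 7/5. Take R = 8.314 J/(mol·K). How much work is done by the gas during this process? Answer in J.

P₁ = nRT₁/V₁ = 5.53×8.314×586/42.7 = 631 kPa.
Adiabatic: T₂/T₁ = (P₂/P₁)^((γ−1)/γ) ⇒ T₂ = 586×(7.05)^0.286 = 1020 K; V₂ = 10.6 L.
ΔU = nCvΔT = 5.53×20.8×(1020−586) = 50300 J.
Q = 0 for an adiabatic process, so W = −ΔU = -50300 J.

-50300 J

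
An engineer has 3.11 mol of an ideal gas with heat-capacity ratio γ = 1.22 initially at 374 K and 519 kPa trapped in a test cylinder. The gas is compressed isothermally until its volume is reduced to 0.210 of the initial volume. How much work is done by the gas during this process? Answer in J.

-15100 J

V₁ = nRT₁/P₁ = 3.11×8.314×374/519 = 18.6 L.
Isothermal: T stays 374 K; PV = const ⇒ V₂ = 3.91 L, P₂ = 2470 kPa.
W = nRT ln(V₂/V₁) = 3.11×8.314×374×ln(0.210) = -15100 J.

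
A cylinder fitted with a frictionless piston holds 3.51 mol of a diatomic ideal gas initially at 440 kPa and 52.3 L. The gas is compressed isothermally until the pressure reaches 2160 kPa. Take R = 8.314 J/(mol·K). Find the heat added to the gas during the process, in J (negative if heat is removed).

-36600 J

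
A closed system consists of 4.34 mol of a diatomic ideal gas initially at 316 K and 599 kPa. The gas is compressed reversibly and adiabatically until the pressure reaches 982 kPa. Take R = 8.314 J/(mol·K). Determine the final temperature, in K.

V₁ = nRT₁/P₁ = 4.34×8.314×316/599 = 19.0 L.
Adiabatic: T₂/T₁ = (P₂/P₁)^((γ−1)/γ) ⇒ T₂ = 316×(1.64)^0.286 = 364 K; V₂ = 13.4 L.

364 K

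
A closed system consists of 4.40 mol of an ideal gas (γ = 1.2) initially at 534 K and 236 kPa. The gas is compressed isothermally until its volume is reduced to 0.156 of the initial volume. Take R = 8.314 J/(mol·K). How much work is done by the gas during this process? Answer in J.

-36300 J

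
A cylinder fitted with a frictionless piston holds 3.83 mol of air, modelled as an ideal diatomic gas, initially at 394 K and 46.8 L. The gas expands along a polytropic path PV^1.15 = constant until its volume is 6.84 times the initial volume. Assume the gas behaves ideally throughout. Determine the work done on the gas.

P₁ = nRT₁/V₁ = 3.83×8.314×394/46.8 = 268 kPa.
Polytropic n=1.15: T₂ = T₁(V₁/V₂)^(n−1) = 394×(0.146)^0.15 = 295 K; P₂ = P₁(V₁/V₂)^n = 29.4 kPa.
W = (P₁V₁−P₂V₂)/(n−1) = (268×46.8−29.4×320)/0.15 = 21000 J.
Work done on the gas = −W_by = -21000 J.

-21000 J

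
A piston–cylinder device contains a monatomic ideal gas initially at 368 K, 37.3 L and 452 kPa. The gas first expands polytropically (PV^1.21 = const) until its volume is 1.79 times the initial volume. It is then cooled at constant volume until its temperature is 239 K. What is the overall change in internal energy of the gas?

n = P₁V₁/(RT₁) = 452×37.3/(8.314×368) = 5.51 mol.
Step 1 — Polytropic n=1.21: T₂ = T₁(V₁/V₂)^(n−1) = 368×(0.559)^0.21 = 326 K; P₂ = P₁(V₁/V₂)^n = 223 kPa.
W = (P₁V₁−P₂V₂)/(n−1) = (452×37.3−223×66.8)/0.21 = 9240 J.
ΔU = nCvΔT = 5.51×12.5×(326−368) = -2910 J.
Q = ΔU + W = 6330 J.
State after step 1: P = 223 kPa, V = 66.8 L, T = 326 K.
Step 2 — Isochoric: V stays 66.8 L; P/T = const ⇒ T₂ = 239 K, P₂ = 164 kPa.
W = 0 (no volume change).
ΔU = nCvΔT = 5.51×12.5×(239−326) = -5950 J.
Q = ΔU = -5950 J.
Net over both steps: W = 9240 J, Q = 375 J, ΔU = -8870 J.

-8870 J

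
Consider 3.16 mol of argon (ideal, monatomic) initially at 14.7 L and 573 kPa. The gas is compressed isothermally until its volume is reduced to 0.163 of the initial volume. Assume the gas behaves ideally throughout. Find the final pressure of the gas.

T₁ = P₁V₁/(nR) = 573×14.7/(3.16×8.314) = 321 K.
Isothermal: T stays 321 K; PV = const ⇒ V₂ = 2.40 L, P₂ = 3520 kPa.

3520 kPa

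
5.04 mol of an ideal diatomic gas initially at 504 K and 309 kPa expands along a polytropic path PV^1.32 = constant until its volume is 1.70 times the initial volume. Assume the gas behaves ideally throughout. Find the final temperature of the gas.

V₁ = nRT₁/P₁ = 5.04×8.314×504/309 = 68.3 L.
Polytropic n=1.32: T₂ = T₁(V₁/V₂)^(n−1) = 504×(0.588)^0.32 = 425 K; P₂ = P₁(V₁/V₂)^n = 153 kPa.

425 K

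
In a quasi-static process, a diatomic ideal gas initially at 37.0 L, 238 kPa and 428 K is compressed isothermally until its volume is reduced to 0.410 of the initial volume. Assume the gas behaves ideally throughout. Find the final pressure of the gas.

580 kPa

Isothermal: T stays 428 K; PV = const ⇒ V₂ = 15.2 L, P₂ = 580 kPa.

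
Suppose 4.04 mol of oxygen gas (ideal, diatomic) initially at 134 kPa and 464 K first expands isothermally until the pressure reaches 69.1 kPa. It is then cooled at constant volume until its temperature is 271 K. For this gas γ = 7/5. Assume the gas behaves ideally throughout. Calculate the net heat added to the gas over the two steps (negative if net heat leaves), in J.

V₁ = nRT₁/P₁ = 4.04×8.314×464/134 = 116 L.
Step 1 — Isothermal: T stays 464 K; PV = const ⇒ V₂ = 226 L, P₂ = 69.1 kPa.
ΔU = 0 (ideal gas, T constant).
W = nRT ln(V₂/V₁) = 4.04×8.314×464×ln(1.94) = 10300 J.
Q = ΔU + W = 10300 J.
State after step 1: P = 69.1 kPa, V = 226 L, T = 464 K.
Step 2 — Isochoric: V stays 226 L; P/T = const ⇒ T₂ = 271 K, P₂ = 40.4 kPa.
W = 0 (no volume change).
ΔU = nCvΔT = 4.04×20.8×(271−464) = -16200 J.
Q = ΔU = -16200 J.
Net over both steps: W = 10300 J, Q = -5880 J, ΔU = -16200 J.

-5880 J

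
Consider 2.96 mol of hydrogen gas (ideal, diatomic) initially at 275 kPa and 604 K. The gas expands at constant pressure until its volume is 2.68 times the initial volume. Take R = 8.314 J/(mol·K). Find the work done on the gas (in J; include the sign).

V₁ = nRT₁/P₁ = 2.96×8.314×604/275 = 54.1 L.
Isobaric: P stays 275 kPa; V/T = const ⇒ T₂ = 1620 K, V₂ = 145 L.
W = PΔV = 275×(145−54.1) kPa·L = 25000 J.
Work done on the gas = −W_by = -25000 J.

-25000 J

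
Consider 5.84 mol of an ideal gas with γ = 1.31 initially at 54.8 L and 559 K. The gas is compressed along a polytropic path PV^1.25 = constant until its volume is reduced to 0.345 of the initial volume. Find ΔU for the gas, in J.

P₁ = nRT₁/V₁ = 5.84×8.314×559/54.8 = 495 kPa.
Polytropic n=1.25: T₂ = T₁(V₁/V₂)^(n−1) = 559×(2.90)^0.25 = 729 K; P₂ = P₁(V₁/V₂)^n = 1870 kPa.
For an ideal gas ΔU = nCvΔT with Cv = R/(γ−1) = 26.8 J/(mol·K).
ΔU = 5.84×26.8×(729−559) = 26700 J.

26700 J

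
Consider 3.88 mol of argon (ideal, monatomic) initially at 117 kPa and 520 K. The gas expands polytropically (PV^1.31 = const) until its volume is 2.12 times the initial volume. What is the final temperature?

V₁ = nRT₁/P₁ = 3.88×8.314×520/117 = 143 L.
Polytropic n=1.31: T₂ = T₁(V₁/V₂)^(n−1) = 520×(0.472)^0.31 = 412 K; P₂ = P₁(V₁/V₂)^n = 43.7 kPa.

412 K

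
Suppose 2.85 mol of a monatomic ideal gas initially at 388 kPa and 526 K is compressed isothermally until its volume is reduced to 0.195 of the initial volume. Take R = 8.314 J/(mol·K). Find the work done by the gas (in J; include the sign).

V₁ = nRT₁/P₁ = 2.85×8.314×526/388 = 32.1 L.
Isothermal: T stays 526 K; PV = const ⇒ V₂ = 6.26 L, P₂ = 1990 kPa.
W = nRT ln(V₂/V₁) = 2.85×8.314×526×ln(0.195) = -20400 J.

-20400 J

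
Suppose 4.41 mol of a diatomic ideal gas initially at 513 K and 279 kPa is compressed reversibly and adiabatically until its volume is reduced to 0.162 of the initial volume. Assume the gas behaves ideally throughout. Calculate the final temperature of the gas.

1060 K

V₁ = nRT₁/P₁ = 4.41×8.314×513/279 = 67.4 L.
Adiabatic: TV^(γ−1) = const ⇒ T₂ = 513×(6.17)^0.400 = 1060 K; PV^γ = const ⇒ P₂ = 3570 kPa.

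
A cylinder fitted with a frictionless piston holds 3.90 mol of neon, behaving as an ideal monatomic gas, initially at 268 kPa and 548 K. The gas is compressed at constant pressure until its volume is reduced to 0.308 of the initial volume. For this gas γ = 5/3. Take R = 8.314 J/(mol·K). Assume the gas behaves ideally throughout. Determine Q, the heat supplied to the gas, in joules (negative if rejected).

V₁ = nRT₁/P₁ = 3.90×8.314×548/268 = 66.3 L.
Isobaric: P stays 268 kPa; V/T = const ⇒ T₂ = 169 K, V₂ = 20.4 L.
W = PΔV = 268×(20.4−66.3) kPa·L = -12300 J.
ΔU = nCvΔT = 3.90×12.5×(169−548) = -18400 J.
Q = ΔU + W = nCpΔT = -30700 J.

-30700 J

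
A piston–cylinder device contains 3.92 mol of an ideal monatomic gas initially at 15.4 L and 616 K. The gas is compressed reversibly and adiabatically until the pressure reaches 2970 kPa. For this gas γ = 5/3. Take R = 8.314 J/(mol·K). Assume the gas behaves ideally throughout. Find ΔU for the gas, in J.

P₁ = nRT₁/V₁ = 3.92×8.314×616/15.4 = 1300 kPa.
Adiabatic: T₂/T₁ = (P₂/P₁)^((γ−1)/γ) ⇒ T₂ = 616×(2.28)^0.400 = 856 K; V₂ = 9.40 L.
For an ideal gas ΔU = nCvΔT with Cv = (3/2)R = 12.5 J/(mol·K).
ΔU = 3.92×12.5×(856−616) = 11700 J.

11700 J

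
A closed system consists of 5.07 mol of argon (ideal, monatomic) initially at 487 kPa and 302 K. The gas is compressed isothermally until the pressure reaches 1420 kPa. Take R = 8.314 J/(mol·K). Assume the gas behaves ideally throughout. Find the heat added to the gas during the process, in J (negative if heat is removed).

-13600 J

V₁ = nRT₁/P₁ = 5.07×8.314×302/487 = 26.1 L.
Isothermal: T stays 302 K; PV = const ⇒ V₂ = 8.96 L, P₂ = 1420 kPa.
ΔU = 0 (ideal gas, T constant).
W = nRT ln(V₂/V₁) = 5.07×8.314×302×ln(0.343) = -13600 J.
Q = ΔU + W = -13600 J.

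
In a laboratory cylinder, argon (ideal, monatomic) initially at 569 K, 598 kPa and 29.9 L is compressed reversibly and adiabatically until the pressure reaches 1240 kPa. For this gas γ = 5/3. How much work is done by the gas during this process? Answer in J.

n = P₁V₁/(RT₁) = 598×29.9/(8.314×569) = 3.78 mol.
Adiabatic: T₂/T₁ = (P₂/P₁)^((γ−1)/γ) ⇒ T₂ = 569×(2.07)^0.400 = 762 K; V₂ = 19.3 L.
ΔU = nCvΔT = 3.78×12.5×(762−569) = 9080 J.
Q = 0 for an adiabatic process, so W = −ΔU = -9080 J.

-9080 J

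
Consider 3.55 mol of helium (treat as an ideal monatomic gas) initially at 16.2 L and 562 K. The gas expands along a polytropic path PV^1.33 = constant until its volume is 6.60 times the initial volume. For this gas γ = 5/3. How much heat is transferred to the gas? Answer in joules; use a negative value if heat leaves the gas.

P₁ = nRT₁/V₁ = 3.55×8.314×562/16.2 = 1020 kPa.
Polytropic n=1.33: T₂ = T₁(V₁/V₂)^(n−1) = 562×(0.152)^0.33 = 301 K; P₂ = P₁(V₁/V₂)^n = 83.2 kPa.
W = (P₁V₁−P₂V₂)/(n−1) = (1020×16.2−83.2×107)/0.33 = 23300 J.
ΔU = nCvΔT = 3.55×12.5×(301−562) = -11500 J.
Q = ΔU + W = 11800 J.

11800 J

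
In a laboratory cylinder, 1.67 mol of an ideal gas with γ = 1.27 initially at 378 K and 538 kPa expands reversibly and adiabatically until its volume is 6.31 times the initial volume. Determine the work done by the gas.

V₁ = nRT₁/P₁ = 1.67×8.314×378/538 = 9.76 L.
Adiabatic: TV^(γ−1) = const ⇒ T₂ = 378×(0.158)^0.270 = 230 K; PV^γ = const ⇒ P₂ = 51.8 kPa.
ΔU = nCvΔT = 1.67×30.8×(230−378) = -7620 J.
Q = 0 for an adiabatic process, so W = −ΔU = 7620 J.

7620 J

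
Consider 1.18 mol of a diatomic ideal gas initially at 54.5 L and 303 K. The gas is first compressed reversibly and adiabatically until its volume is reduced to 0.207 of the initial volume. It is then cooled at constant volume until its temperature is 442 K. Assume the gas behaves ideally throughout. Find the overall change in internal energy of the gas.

3410 J

P₁ = nRT₁/V₁ = 1.18×8.314×303/54.5 = 54.5 kPa.
Step 1 — Adiabatic: TV^(γ−1) = const ⇒ T₂ = 303×(4.83)^0.400 = 569 K; PV^γ = const ⇒ P₂ = 495 kPa.
ΔU = nCvΔT = 1.18×20.8×(569−303) = 6520 J.
Q = 0 for an adiabatic process, so W = −ΔU = -6520 J.
State after step 1: P = 495 kPa, V = 11.3 L, T = 569 K.
Step 2 — Isochoric: V stays 11.3 L; P/T = const ⇒ T₂ = 442 K, P₂ = 384 kPa.
W = 0 (no volume change).
ΔU = nCvΔT = 1.18×20.8×(442−569) = -3110 J.
Q = ΔU = -3110 J.
Net over both steps: W = -6520 J, Q = -3110 J, ΔU = 3410 J.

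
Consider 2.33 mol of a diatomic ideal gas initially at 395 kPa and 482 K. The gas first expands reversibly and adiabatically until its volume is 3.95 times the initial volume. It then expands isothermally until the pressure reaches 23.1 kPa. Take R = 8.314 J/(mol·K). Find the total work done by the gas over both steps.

14800 J

V₁ = nRT₁/P₁ = 2.33×8.314×482/395 = 23.6 L.
Step 1 — Adiabatic: TV^(γ−1) = const ⇒ T₂ = 482×(0.253)^0.400 = 278 K; PV^γ = const ⇒ P₂ = 57.7 kPa.
ΔU = nCvΔT = 2.33×20.8×(278−482) = -9870 J.
Q = 0 for an adiabatic process, so W = −ΔU = 9870 J.
State after step 1: P = 57.7 kPa, V = 93.4 L, T = 278 K.
Step 2 — Isothermal: T stays 278 K; PV = const ⇒ V₂ = 233 L, P₂ = 23.1 kPa.
ΔU = 0 (ideal gas, T constant).
W = nRT ln(V₂/V₁) = 2.33×8.314×278×ln(2.50) = 4940 J.
Q = ΔU + W = 4940 J.
Net over both steps: W = 14800 J, Q = 4940 J, ΔU = -9870 J.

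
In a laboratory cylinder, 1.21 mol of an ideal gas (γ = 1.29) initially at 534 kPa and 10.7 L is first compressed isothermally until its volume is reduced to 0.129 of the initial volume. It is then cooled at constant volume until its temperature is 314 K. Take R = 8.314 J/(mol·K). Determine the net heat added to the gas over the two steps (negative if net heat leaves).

T₁ = P₁V₁/(nR) = 534×10.7/(1.21×8.314) = 568 K.
Step 1 — Isothermal: T stays 568 K; PV = const ⇒ V₂ = 1.38 L, P₂ = 4140 kPa.
ΔU = 0 (ideal gas, T constant).
W = nRT ln(V₂/V₁) = 1.21×8.314×568×ln(0.129) = -11700 J.
Q = ΔU + W = -11700 J.
State after step 1: P = 4140 kPa, V = 1.38 L, T = 568 K.
Step 2 — Isochoric: V stays 1.38 L; P/T = const ⇒ T₂ = 314 K, P₂ = 2290 kPa.
W = 0 (no volume change).
ΔU = nCvΔT = 1.21×28.7×(314−568) = -8810 J.
Q = ΔU = -8810 J.
Net over both steps: W = -11700 J, Q = -20500 J, ΔU = -8810 J.

-20500 J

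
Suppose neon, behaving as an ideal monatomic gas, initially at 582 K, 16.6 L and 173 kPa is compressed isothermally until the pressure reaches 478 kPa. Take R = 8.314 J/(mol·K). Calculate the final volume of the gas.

Isothermal: T stays 582 K; PV = const ⇒ V₂ = 6.01 L, P₂ = 478 kPa.

6.01 L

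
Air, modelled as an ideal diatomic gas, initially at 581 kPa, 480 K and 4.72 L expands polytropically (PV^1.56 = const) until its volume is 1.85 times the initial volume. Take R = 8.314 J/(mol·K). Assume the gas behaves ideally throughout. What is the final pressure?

Polytropic n=1.56: T₂ = T₁(V₁/V₂)^(n−1) = 480×(0.541)^0.56 = 340 K; P₂ = P₁(V₁/V₂)^n = 223 kPa.

223 kPa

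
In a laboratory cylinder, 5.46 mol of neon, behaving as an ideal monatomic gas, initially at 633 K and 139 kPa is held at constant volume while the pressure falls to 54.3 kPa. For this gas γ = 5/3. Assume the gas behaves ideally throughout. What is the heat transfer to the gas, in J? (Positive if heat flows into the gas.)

-26300 J

V₁ = nRT₁/P₁ = 5.46×8.314×633/139 = 207 L.
Isochoric: V stays 207 L; P/T = const ⇒ T₂ = 247 K, P₂ = 54.3 kPa.
W = 0 (no volume change).
ΔU = nCvΔT = 5.46×12.5×(247−633) = -26300 J.
Q = ΔU = -26300 J.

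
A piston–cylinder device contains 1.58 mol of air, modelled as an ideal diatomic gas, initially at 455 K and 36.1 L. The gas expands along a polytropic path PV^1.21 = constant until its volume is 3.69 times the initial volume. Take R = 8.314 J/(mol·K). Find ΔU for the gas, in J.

P₁ = nRT₁/V₁ = 1.58×8.314×455/36.1 = 166 kPa.
Polytropic n=1.21: T₂ = T₁(V₁/V₂)^(n−1) = 455×(0.271)^0.21 = 346 K; P₂ = P₁(V₁/V₂)^n = 34.1 kPa.
For an ideal gas ΔU = nCvΔT with Cv = (5/2)R = 20.8 J/(mol·K).
ΔU = 1.58×20.8×(346−455) = -3580 J.

-3580 J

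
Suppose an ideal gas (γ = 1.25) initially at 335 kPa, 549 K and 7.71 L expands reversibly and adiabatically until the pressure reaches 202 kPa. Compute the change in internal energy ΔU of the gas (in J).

n = P₁V₁/(RT₁) = 335×7.71/(8.314×549) = 0.566 mol.
Adiabatic: T₂/T₁ = (P₂/P₁)^((γ−1)/γ) ⇒ T₂ = 549×(0.603)^0.200 = 496 K; V₂ = 11.6 L.
For an ideal gas ΔU = nCvΔT with Cv = R/(γ−1) = 33.3 J/(mol·K).
ΔU = 0.566×33.3×(496−549) = -994 J.

-994 J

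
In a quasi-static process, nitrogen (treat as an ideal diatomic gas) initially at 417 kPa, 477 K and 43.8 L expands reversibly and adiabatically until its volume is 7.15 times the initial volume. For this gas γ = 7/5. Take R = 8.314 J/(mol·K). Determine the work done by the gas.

24900 J

n = P₁V₁/(RT₁) = 417×43.8/(8.314×477) = 4.61 mol.
Adiabatic: TV^(γ−1) = const ⇒ T₂ = 477×(0.140)^0.400 = 217 K; PV^γ = const ⇒ P₂ = 26.6 kPa.
ΔU = nCvΔT = 4.61×20.8×(217−477) = -24900 J.
Q = 0 for an adiabatic process, so W = −ΔU = 24900 J.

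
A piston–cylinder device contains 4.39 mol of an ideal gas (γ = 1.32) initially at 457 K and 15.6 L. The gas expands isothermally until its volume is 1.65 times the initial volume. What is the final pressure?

P₁ = nRT₁/V₁ = 4.39×8.314×457/15.6 = 1070 kPa.
Isothermal: T stays 457 K; PV = const ⇒ V₂ = 25.7 L, P₂ = 648 kPa.

648 kPa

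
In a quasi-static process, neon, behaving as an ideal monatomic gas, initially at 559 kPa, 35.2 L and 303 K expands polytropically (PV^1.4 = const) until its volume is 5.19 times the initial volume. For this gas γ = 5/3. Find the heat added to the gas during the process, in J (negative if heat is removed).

9490 J

n = P₁V₁/(RT₁) = 559×35.2/(8.314×303) = 7.81 mol.
Polytropic n=1.4: T₂ = T₁(V₁/V₂)^(n−1) = 303×(0.193)^0.40 = 157 K; P₂ = P₁(V₁/V₂)^n = 55.7 kPa.
W = (P₁V₁−P₂V₂)/(n−1) = (559×35.2−55.7×183)/0.40 = 23700 J.
ΔU = nCvΔT = 7.81×12.5×(157−303) = -14200 J.
Q = ΔU + W = 9490 J.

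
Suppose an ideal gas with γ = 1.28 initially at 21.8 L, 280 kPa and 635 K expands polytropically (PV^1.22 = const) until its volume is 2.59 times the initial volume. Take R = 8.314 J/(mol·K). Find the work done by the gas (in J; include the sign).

5240 J

n = P₁V₁/(RT₁) = 280×21.8/(8.314×635) = 1.16 mol.
Polytropic n=1.22: T₂ = T₁(V₁/V₂)^(n−1) = 635×(0.386)^0.22 = 515 K; P₂ = P₁(V₁/V₂)^n = 87.7 kPa.
W = (P₁V₁−P₂V₂)/(n−1) = (280×21.8−87.7×56.5)/0.22 = 5240 J.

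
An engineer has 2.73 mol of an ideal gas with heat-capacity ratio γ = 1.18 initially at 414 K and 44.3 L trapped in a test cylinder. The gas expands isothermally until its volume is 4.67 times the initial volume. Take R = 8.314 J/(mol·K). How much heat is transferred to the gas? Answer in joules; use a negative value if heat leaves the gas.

P₁ = nRT₁/V₁ = 2.73×8.314×414/44.3 = 212 kPa.
Isothermal: T stays 414 K; PV = const ⇒ V₂ = 207 L, P₂ = 45.4 kPa.
ΔU = 0 (ideal gas, T constant).
W = nRT ln(V₂/V₁) = 2.73×8.314×414×ln(4.67) = 14500 J.
Q = ΔU + W = 14500 J.

14500 J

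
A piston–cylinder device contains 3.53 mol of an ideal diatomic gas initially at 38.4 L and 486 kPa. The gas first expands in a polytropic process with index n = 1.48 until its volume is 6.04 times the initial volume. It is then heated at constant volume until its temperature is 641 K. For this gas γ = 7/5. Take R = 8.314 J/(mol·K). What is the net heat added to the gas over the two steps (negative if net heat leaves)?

22900 J

T₁ = P₁V₁/(nR) = 486×38.4/(3.53×8.314) = 636 K.
Step 1 — Polytropic n=1.48: T₂ = T₁(V₁/V₂)^(n−1) = 636×(0.166)^0.48 = 268 K; P₂ = P₁(V₁/V₂)^n = 33.9 kPa.
W = (P₁V₁−P₂V₂)/(n−1) = (486×38.4−33.9×232)/0.48 = 22500 J.
ΔU = nCvΔT = 3.53×20.8×(268−636) = -27000 J.
Q = ΔU + W = -4500 J.
State after step 1: P = 33.9 kPa, V = 232 L, T = 268 K.
Step 2 — Isochoric: V stays 232 L; P/T = const ⇒ T₂ = 641 K, P₂ = 81.1 kPa.
W = 0 (no volume change).
ΔU = nCvΔT = 3.53×20.8×(641−268) = 27400 J.
Q = ΔU = 27400 J.
Net over both steps: W = 22500 J, Q = 22900 J, ΔU = 375 J.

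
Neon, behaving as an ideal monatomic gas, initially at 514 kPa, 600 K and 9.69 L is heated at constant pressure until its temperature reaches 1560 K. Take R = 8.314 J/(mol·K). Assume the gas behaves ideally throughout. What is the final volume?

Isobaric: P stays 514 kPa; V/T = const ⇒ T₂ = 1560 K, V₂ = 25.2 L.

25.2 L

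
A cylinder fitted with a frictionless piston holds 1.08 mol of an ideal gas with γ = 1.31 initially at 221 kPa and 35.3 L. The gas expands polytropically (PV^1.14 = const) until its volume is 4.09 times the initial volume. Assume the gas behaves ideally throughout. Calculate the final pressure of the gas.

44.4 kPa

T₁ = P₁V₁/(nR) = 221×35.3/(1.08×8.314) = 869 K.
Polytropic n=1.14: T₂ = T₁(V₁/V₂)^(n−1) = 869×(0.244)^0.14 = 713 K; P₂ = P₁(V₁/V₂)^n = 44.4 kPa.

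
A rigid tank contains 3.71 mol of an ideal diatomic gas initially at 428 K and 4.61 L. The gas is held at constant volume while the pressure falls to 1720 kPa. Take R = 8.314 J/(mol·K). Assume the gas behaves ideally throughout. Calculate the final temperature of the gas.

P₁ = nRT₁/V₁ = 3.71×8.314×428/4.61 = 2860 kPa.
Isochoric: V stays 4.61 L; P/T = const ⇒ T₂ = 257 K, P₂ = 1720 kPa.

257 K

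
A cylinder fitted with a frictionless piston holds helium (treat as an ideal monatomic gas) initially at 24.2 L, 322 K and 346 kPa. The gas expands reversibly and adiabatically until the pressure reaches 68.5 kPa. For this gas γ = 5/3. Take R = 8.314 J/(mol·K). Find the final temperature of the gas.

Adiabatic: T₂/T₁ = (P₂/P₁)^((γ−1)/γ) ⇒ T₂ = 322×(0.198)^0.400 = 168 K; V₂ = 64.0 L.

168 K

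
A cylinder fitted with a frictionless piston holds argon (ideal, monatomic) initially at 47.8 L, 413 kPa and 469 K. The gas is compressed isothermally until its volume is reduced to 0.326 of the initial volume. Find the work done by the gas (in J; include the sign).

n = P₁V₁/(RT₁) = 413×47.8/(8.314×469) = 5.06 mol.
Isothermal: T stays 469 K; PV = const ⇒ V₂ = 15.6 L, P₂ = 1270 kPa.
W = nRT ln(V₂/V₁) = 5.06×8.314×469×ln(0.326) = -22100 J.

-22100 J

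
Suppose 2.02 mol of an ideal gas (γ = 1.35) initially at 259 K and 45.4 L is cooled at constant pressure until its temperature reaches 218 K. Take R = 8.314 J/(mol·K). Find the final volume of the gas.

38.2 L

P₁ = nRT₁/V₁ = 2.02×8.314×259/45.4 = 95.8 kPa.
Isobaric: P stays 95.8 kPa; V/T = const ⇒ T₂ = 218 K, V₂ = 38.2 L.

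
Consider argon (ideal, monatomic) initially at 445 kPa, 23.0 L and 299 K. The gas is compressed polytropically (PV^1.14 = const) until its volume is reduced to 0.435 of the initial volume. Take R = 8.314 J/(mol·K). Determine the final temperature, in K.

336 K

Polytropic n=1.14: T₂ = T₁(V₁/V₂)^(n−1) = 299×(2.30)^0.14 = 336 K; P₂ = P₁(V₁/V₂)^n = 1150 kPa.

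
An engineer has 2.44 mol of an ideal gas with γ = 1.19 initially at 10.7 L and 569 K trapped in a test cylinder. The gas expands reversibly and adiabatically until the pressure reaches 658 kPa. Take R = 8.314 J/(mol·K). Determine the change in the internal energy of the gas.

-4610 J

P₁ = nRT₁/V₁ = 2.44×8.314×569/10.7 = 1080 kPa.
Adiabatic: T₂/T₁ = (P₂/P₁)^((γ−1)/γ) ⇒ T₂ = 569×(0.610)^0.160 = 526 K; V₂ = 16.2 L.
For an ideal gas ΔU = nCvΔT with Cv = R/(γ−1) = 43.8 J/(mol·K).
ΔU = 2.44×43.8×(526−569) = -4610 J.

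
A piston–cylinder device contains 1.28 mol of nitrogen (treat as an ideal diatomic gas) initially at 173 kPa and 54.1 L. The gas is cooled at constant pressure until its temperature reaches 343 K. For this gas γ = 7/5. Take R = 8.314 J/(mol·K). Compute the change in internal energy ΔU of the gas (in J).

-14300 J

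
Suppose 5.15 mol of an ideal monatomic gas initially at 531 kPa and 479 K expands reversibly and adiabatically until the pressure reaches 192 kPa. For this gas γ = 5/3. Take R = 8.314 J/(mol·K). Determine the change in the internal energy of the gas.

-10300 J

V₁ = nRT₁/P₁ = 5.15×8.314×479/531 = 38.6 L.
Adiabatic: T₂/T₁ = (P₂/P₁)^((γ−1)/γ) ⇒ T₂ = 479×(0.362)^0.400 = 319 K; V₂ = 71.1 L.
For an ideal gas ΔU = nCvΔT with Cv = (3/2)R = 12.5 J/(mol·K).
ΔU = 5.15×12.5×(319−479) = -10300 J.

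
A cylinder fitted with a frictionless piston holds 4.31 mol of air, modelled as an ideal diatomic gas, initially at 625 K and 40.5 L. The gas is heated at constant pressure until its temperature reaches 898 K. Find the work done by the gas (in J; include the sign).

9780 J

P₁ = nRT₁/V₁ = 4.31×8.314×625/40.5 = 553 kPa.
Isobaric: P stays 553 kPa; V/T = const ⇒ T₂ = 898 K, V₂ = 58.2 L.
W = PΔV = 553×(58.2−40.5) kPa·L = 9780 J.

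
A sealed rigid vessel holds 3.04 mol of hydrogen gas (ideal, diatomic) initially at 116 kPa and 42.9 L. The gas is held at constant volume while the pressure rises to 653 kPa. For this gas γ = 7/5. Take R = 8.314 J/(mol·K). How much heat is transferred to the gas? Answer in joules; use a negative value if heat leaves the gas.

T₁ = P₁V₁/(nR) = 116×42.9/(3.04×8.314) = 197 K.
Isochoric: V stays 42.9 L; P/T = const ⇒ T₂ = 1110 K, P₂ = 653 kPa.
W = 0 (no volume change).
ΔU = nCvΔT = 3.04×20.8×(1110−197) = 57600 J.
Q = ΔU = 57600 J.

57600 J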